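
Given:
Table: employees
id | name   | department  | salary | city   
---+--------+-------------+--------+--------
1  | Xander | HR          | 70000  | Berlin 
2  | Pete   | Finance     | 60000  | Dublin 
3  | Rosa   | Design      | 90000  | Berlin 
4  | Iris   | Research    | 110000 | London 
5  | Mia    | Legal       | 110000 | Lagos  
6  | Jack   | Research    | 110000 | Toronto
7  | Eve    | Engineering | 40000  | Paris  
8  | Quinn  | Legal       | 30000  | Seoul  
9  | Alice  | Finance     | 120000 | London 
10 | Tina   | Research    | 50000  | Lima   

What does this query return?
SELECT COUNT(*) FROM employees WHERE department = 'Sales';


Counting rows where department = 'Sales'


0


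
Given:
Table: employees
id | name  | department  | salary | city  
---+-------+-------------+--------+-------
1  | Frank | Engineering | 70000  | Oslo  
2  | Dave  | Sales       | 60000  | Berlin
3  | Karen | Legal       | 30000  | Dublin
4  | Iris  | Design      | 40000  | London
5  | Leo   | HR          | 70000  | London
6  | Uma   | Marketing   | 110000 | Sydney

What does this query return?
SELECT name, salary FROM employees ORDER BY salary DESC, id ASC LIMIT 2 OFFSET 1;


Sort by salary DESC (id ASC tiebreak), then skip 1 and take 2
Rows 2 through 3

2 rows:
Frank, 70000
Leo, 70000


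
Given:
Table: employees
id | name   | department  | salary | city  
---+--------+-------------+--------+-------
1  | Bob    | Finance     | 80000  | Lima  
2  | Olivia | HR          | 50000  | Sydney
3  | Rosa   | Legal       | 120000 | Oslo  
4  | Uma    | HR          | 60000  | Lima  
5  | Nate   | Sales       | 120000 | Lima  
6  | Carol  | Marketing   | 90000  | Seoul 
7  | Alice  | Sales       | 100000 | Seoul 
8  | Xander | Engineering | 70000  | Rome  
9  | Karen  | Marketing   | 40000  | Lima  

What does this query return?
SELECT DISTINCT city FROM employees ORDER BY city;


All 'city' values (row order): Lima, Sydney, Oslo, Lima, Lima, Seoul, Seoul, Rome, Lima
Removing duplicates leaves 5 unique value(s).

5 values:
Lima
Oslo
Rome
Seoul
Sydney


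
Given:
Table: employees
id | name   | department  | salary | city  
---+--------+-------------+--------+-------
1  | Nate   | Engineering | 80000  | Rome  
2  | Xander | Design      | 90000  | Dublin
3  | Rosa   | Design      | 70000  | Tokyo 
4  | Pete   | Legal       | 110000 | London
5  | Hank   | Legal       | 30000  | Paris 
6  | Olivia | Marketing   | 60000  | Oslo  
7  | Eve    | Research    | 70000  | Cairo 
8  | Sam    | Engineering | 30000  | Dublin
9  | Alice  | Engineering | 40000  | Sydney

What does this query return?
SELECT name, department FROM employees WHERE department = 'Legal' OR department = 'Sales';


Filtering: department = 'Legal' OR 'Sales'
Matching: 2 rows

2 rows:
Pete, Legal
Hank, Legal


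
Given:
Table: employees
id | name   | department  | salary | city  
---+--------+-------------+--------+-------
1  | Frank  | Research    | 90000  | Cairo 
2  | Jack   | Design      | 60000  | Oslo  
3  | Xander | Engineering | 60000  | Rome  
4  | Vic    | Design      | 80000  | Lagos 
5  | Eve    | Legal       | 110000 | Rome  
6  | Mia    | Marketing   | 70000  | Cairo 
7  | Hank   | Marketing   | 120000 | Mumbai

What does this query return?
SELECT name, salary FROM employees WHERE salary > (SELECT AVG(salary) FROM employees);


Subquery: AVG(salary) = 84285.71
Filtering: salary > 84285.71
  Frank (90000) -> MATCH
  Eve (110000) -> MATCH
  Hank (120000) -> MATCH


3 rows:
Frank, 90000
Eve, 110000
Hank, 120000


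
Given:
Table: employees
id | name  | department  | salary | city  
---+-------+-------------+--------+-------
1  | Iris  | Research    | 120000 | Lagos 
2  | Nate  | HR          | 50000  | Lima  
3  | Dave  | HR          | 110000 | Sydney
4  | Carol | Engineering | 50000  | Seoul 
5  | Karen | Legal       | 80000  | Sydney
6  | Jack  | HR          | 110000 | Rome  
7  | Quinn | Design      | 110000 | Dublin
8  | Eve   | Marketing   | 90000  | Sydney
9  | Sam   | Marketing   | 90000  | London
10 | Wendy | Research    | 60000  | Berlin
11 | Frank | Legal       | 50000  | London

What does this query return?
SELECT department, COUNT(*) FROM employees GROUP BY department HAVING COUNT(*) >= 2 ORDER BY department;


Groups with count >= 2:
  HR: 3 -> PASS
  Legal: 2 -> PASS
  Marketing: 2 -> PASS
  Research: 2 -> PASS
  Design: 1 -> filtered out
  Engineering: 1 -> filtered out


4 groups:
HR, 3
Legal, 2
Marketing, 2
Research, 2


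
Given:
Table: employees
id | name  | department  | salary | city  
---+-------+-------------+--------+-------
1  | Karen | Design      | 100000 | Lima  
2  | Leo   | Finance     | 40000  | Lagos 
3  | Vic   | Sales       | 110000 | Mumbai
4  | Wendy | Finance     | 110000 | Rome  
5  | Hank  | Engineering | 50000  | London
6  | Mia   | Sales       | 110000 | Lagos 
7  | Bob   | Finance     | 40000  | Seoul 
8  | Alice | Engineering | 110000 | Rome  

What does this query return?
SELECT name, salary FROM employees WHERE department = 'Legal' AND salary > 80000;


Filtering: department = 'Legal' AND salary > 80000
Matching: 0 rows

Empty result set (0 rows)


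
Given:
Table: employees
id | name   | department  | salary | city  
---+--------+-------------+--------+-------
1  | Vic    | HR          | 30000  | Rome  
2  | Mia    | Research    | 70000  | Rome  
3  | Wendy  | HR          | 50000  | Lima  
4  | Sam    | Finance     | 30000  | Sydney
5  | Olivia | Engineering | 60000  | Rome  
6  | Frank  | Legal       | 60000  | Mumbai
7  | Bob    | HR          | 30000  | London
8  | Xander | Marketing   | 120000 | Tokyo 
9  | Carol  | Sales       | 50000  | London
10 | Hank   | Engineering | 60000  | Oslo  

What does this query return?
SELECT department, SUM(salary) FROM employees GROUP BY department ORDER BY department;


Summing salary within each department:
  Engineering: 60000 + 60000 = 120000
  Finance: 30000 = 30000
  HR: 30000 + 50000 + 30000 = 110000
  Legal: 60000 = 60000
  Marketing: 120000 = 120000
  Research: 70000 = 70000
  Sales: 50000 = 50000


7 groups:
Engineering, 120000
Finance, 30000
HR, 110000
Legal, 60000
Marketing, 120000
Research, 70000
Sales, 50000


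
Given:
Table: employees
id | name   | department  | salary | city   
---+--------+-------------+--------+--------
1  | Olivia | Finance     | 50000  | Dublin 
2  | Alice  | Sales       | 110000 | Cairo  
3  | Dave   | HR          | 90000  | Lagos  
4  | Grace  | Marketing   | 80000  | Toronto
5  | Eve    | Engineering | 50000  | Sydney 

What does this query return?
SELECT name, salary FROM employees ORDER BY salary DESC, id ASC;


Sorting by salary DESC, then id ASC for ties

5 rows:
Alice, 110000
Dave, 90000
Grace, 80000
Olivia, 50000
Eve, 50000


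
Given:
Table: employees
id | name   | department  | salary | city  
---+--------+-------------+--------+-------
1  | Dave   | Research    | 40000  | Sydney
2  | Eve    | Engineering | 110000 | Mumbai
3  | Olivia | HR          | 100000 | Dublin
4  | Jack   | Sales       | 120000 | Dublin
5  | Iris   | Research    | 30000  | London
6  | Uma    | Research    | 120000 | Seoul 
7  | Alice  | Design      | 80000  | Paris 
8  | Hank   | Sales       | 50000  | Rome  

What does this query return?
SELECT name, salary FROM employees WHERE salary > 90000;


Filtering: salary > 90000
Matching: 4 rows

4 rows:
Eve, 110000
Olivia, 100000
Jack, 120000
Uma, 120000


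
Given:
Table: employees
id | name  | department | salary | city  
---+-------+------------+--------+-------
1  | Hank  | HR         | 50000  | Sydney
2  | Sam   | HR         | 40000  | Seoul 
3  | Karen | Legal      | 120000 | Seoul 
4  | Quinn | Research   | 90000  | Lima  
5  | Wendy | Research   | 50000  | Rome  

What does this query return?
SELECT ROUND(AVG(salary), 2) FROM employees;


SUM(salary) = 350000
COUNT = 5
ROUND(AVG, 2) = ROUND(350000 / 5, 2) = 70000.0

70000.0


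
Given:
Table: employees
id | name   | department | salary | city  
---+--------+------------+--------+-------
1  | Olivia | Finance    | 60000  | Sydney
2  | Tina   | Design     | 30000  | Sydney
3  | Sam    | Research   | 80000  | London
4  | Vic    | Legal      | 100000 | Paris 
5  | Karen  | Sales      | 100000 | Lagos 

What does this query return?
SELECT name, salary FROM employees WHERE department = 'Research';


Filtering: department = 'Research'
Matching rows: 1

1 rows:
Sam, 80000


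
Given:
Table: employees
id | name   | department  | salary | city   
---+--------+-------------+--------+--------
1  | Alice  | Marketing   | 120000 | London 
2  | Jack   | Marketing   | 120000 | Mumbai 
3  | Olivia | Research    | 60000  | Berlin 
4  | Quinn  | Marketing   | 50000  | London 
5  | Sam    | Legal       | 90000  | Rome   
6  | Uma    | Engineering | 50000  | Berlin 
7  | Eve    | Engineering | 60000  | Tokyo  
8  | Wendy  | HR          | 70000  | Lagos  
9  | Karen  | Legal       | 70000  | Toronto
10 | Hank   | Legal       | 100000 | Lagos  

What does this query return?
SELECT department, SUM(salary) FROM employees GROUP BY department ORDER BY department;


Summing salary within each department:
  Engineering: 50000 + 60000 = 110000
  HR: 70000 = 70000
  Legal: 90000 + 70000 + 100000 = 260000
  Marketing: 120000 + 120000 + 50000 = 290000
  Research: 60000 = 60000


5 groups:
Engineering, 110000
HR, 70000
Legal, 260000
Marketing, 290000
Research, 60000


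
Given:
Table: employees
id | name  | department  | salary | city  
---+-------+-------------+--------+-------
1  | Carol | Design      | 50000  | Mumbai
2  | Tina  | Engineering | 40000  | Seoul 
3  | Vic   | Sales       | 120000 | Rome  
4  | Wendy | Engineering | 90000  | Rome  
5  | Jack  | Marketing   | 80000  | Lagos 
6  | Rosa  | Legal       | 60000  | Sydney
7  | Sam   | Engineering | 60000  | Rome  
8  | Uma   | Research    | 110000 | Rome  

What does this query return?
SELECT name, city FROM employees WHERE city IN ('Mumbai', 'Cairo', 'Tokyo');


Filtering: city IN ('Mumbai', 'Cairo', 'Tokyo')
Matching: 1 rows

1 rows:
Carol, Mumbai


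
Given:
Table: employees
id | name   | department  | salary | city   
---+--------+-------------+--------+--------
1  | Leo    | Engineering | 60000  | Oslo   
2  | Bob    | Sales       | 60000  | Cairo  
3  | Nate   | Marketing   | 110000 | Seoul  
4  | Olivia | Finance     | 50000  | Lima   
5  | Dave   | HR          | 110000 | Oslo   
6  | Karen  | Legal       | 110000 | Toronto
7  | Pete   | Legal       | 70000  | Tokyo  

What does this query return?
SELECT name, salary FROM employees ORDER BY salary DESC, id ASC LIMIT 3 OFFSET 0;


Sort by salary DESC (id ASC tiebreak), then skip 0 and take 3
Rows 1 through 3

3 rows:
Nate, 110000
Dave, 110000
Karen, 110000


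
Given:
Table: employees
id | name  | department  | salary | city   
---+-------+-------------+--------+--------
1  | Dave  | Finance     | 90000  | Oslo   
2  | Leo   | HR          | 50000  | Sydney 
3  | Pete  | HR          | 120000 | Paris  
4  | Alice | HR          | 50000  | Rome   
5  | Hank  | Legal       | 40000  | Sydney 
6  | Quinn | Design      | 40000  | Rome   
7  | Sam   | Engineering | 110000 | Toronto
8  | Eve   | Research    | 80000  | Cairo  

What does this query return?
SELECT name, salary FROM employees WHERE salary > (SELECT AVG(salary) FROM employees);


Subquery: AVG(salary) = 72500.0
Filtering: salary > 72500.0
  Dave (90000) -> MATCH
  Pete (120000) -> MATCH
  Sam (110000) -> MATCH
  Eve (80000) -> MATCH


4 rows:
Dave, 90000
Pete, 120000
Sam, 110000
Eve, 80000


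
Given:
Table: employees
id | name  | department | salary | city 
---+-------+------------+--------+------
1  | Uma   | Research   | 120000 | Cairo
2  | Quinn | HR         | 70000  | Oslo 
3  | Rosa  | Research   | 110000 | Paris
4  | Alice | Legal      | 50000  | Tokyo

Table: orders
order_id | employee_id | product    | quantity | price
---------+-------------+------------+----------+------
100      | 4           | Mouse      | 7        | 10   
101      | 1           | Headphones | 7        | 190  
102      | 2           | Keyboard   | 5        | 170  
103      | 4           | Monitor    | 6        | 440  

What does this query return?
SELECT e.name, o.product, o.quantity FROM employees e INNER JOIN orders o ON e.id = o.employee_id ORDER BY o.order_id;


Joining employees.id = orders.employee_id:
  employee Alice (id=4) -> order Mouse
  employee Uma (id=1) -> order Headphones
  employee Quinn (id=2) -> order Keyboard
  employee Alice (id=4) -> order Monitor


4 rows:
Alice, Mouse, 7
Uma, Headphones, 7
Quinn, Keyboard, 5
Alice, Monitor, 6


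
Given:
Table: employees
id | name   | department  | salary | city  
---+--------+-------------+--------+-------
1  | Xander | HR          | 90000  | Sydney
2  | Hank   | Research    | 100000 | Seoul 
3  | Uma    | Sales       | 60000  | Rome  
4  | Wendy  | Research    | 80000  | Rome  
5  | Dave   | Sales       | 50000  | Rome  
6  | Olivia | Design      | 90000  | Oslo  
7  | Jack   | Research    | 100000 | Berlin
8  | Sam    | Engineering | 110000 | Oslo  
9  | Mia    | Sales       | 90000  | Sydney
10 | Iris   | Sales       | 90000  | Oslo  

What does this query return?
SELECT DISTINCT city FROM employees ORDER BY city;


All 'city' values (row order): Sydney, Seoul, Rome, Rome, Rome, Oslo, Berlin, Oslo, Sydney, Oslo
Removing duplicates leaves 5 unique value(s).

5 values:
Berlin
Oslo
Rome
Seoul
Sydney


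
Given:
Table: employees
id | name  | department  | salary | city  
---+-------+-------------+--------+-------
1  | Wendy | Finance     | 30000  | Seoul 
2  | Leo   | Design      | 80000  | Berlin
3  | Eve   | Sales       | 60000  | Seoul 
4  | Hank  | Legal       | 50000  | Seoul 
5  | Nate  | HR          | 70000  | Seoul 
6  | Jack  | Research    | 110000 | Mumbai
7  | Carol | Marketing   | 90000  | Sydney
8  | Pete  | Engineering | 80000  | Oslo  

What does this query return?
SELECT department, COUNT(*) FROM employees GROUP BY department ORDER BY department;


Assigning each row to its department group:
  Wendy -> Finance
  Leo -> Design
  Eve -> Sales
  Hank -> Legal
  Nate -> HR
  Jack -> Research
  Carol -> Marketing
  Pete -> Engineering


8 groups:
Design, 1
Engineering, 1
Finance, 1
HR, 1
Legal, 1
Marketing, 1
Research, 1
Sales, 1


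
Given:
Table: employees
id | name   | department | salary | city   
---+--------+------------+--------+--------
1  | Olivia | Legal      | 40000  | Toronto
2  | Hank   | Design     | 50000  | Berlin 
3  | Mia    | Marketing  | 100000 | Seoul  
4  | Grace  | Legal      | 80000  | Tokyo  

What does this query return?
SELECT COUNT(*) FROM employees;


COUNT(*) counts all rows

4


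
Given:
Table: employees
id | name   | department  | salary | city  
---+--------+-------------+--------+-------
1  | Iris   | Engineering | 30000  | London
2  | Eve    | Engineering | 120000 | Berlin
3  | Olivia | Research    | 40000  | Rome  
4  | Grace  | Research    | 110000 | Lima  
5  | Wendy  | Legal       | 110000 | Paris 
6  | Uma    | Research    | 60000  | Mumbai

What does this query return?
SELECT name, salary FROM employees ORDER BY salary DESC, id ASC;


Sorting by salary DESC, then id ASC for ties

6 rows:
Eve, 120000
Grace, 110000
Wendy, 110000
Uma, 60000
Olivia, 40000
Iris, 30000


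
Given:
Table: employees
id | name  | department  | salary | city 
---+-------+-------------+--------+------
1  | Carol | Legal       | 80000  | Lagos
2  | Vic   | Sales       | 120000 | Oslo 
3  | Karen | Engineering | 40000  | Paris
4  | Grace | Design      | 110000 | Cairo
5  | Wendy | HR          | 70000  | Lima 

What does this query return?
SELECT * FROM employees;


SELECT * returns all 5 rows with all columns

5 rows:
1, Carol, Legal, 80000, Lagos
2, Vic, Sales, 120000, Oslo
3, Karen, Engineering, 40000, Paris
4, Grace, Design, 110000, Cairo
5, Wendy, HR, 70000, Lima


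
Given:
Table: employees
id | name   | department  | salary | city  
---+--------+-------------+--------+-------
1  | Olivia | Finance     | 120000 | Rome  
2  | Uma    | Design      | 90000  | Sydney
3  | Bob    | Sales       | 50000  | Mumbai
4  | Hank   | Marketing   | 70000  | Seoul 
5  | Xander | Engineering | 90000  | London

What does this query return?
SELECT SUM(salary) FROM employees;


SUM(salary) = 120000 + 90000 + 50000 + 70000 + 90000 = 420000

420000


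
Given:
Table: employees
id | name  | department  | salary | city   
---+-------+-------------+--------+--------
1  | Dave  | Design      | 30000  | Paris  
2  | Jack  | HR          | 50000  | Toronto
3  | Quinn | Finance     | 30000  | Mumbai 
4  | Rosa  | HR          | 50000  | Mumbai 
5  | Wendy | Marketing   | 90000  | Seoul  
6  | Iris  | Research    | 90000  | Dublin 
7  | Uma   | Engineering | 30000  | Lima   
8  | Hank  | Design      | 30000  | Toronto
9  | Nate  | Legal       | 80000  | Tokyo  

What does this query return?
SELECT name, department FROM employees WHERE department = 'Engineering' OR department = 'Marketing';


Filtering: department = 'Engineering' OR 'Marketing'
Matching: 2 rows

2 rows:
Wendy, Marketing
Uma, Engineering


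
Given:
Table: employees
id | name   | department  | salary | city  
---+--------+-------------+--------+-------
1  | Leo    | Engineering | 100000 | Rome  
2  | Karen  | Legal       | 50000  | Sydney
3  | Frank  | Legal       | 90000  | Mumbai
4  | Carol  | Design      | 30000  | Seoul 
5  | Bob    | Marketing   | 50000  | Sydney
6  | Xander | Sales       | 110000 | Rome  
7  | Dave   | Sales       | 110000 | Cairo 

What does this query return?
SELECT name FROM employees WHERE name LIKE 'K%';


LIKE 'K%' matches names starting with 'K'
Matching: 1

1 rows:
Karen


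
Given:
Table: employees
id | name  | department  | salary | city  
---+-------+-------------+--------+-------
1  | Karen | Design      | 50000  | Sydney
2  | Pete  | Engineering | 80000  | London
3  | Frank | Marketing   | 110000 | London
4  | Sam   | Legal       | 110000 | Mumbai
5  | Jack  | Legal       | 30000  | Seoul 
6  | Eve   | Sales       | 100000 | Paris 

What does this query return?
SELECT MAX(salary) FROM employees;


Salaries: 50000, 80000, 110000, 110000, 30000, 100000
MAX = 110000

110000


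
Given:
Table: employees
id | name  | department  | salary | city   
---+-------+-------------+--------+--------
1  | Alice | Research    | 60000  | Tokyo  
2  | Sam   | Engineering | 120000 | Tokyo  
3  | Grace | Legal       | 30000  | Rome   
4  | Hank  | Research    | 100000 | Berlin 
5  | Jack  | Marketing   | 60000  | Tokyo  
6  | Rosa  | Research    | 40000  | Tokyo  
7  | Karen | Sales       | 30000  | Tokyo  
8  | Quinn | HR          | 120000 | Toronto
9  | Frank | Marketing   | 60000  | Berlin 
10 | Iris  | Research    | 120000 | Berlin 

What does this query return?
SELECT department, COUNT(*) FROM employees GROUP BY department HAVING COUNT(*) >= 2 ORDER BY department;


Groups with count >= 2:
  Marketing: 2 -> PASS
  Research: 4 -> PASS
  Engineering: 1 -> filtered out
  HR: 1 -> filtered out
  Legal: 1 -> filtered out
  Sales: 1 -> filtered out


2 groups:
Marketing, 2
Research, 4


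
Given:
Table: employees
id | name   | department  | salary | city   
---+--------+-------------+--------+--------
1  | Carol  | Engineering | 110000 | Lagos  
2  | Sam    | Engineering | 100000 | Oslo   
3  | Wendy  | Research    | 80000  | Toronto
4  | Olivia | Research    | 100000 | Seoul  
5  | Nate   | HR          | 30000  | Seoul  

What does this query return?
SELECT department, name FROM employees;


Projecting columns: department, name

5 rows:
Engineering, Carol
Engineering, Sam
Research, Wendy
Research, Olivia
HR, Nate


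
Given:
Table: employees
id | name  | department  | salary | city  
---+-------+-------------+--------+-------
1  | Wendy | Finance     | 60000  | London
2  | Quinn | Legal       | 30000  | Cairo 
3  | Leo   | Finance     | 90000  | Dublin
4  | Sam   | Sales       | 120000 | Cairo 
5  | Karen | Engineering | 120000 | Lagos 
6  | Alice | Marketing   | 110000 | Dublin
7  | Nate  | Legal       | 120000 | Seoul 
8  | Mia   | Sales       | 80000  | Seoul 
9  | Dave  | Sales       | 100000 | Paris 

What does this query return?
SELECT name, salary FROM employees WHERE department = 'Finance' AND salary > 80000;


Filtering: department = 'Finance' AND salary > 80000
Matching: 1 rows

1 rows:
Leo, 90000


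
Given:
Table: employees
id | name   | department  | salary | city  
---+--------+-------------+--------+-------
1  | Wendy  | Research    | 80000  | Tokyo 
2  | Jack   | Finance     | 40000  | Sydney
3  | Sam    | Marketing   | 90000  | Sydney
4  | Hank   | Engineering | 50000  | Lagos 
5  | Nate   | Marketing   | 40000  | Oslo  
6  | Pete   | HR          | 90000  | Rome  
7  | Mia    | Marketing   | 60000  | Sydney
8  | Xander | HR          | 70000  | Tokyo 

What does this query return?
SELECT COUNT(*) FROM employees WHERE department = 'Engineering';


Counting rows where department = 'Engineering'
  Hank -> MATCH


1


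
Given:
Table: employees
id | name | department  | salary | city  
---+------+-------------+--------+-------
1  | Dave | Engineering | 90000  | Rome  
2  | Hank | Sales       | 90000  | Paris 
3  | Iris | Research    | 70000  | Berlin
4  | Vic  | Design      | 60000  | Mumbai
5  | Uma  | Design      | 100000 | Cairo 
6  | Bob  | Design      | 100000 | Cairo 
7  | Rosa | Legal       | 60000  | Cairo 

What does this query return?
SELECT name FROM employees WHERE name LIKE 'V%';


LIKE 'V%' matches names starting with 'V'
Matching: 1

1 rows:
Vic


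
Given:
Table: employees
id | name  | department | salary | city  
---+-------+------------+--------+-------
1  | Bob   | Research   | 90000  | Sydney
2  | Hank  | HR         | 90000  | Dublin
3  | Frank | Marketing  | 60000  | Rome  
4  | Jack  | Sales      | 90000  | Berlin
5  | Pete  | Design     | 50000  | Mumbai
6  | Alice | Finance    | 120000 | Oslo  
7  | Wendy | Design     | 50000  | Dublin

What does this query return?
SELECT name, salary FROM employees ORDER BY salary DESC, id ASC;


Sorting by salary DESC, then id ASC for ties

7 rows:
Alice, 120000
Bob, 90000
Hank, 90000
Jack, 90000
Frank, 60000
Pete, 50000
Wendy, 50000


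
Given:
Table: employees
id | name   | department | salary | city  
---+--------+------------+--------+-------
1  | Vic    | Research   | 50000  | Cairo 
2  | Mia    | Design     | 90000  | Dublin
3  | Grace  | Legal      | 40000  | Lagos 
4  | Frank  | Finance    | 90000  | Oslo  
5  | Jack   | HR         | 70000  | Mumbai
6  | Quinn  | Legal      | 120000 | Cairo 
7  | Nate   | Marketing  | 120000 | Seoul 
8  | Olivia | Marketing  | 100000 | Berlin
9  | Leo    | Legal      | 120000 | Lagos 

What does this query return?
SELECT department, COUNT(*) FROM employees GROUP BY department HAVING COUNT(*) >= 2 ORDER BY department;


Groups with count >= 2:
  Legal: 3 -> PASS
  Marketing: 2 -> PASS
  Design: 1 -> filtered out
  Finance: 1 -> filtered out
  HR: 1 -> filtered out
  Research: 1 -> filtered out


2 groups:
Legal, 3
Marketing, 2


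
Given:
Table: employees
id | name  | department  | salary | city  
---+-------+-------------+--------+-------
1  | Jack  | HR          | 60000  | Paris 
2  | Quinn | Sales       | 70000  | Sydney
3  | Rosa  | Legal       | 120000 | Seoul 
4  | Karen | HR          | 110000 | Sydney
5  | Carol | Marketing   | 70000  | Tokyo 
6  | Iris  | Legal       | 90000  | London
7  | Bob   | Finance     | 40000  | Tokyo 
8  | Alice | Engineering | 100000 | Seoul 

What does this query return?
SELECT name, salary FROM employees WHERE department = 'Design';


Filtering: department = 'Design'
Matching rows: 0

Empty result set (0 rows)


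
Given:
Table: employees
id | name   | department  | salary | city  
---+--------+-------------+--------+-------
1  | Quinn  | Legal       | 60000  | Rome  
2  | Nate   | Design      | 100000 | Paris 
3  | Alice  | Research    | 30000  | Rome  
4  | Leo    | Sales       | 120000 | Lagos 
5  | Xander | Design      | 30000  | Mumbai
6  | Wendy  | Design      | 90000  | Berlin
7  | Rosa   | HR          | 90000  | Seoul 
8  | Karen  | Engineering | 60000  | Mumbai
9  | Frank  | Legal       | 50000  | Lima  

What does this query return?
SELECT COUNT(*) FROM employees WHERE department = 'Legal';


Counting rows where department = 'Legal'
  Quinn -> MATCH
  Frank -> MATCH


2


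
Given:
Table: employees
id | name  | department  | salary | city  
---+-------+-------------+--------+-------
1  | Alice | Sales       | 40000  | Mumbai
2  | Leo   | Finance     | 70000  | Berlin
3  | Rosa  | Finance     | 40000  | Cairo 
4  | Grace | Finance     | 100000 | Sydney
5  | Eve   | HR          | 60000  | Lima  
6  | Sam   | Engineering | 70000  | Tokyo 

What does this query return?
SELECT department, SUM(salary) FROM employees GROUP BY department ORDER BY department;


Summing salary within each department:
  Engineering: 70000 = 70000
  Finance: 70000 + 40000 + 100000 = 210000
  HR: 60000 = 60000
  Sales: 40000 = 40000


4 groups:
Engineering, 70000
Finance, 210000
HR, 60000
Sales, 40000


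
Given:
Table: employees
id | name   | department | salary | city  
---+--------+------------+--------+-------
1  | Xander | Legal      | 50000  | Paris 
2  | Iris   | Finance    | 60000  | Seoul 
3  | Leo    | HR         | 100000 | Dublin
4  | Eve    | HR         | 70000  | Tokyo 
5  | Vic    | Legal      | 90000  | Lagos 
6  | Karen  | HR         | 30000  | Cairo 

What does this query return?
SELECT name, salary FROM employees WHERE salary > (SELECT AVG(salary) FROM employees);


Subquery: AVG(salary) = 66666.67
Filtering: salary > 66666.67
  Leo (100000) -> MATCH
  Eve (70000) -> MATCH
  Vic (90000) -> MATCH


3 rows:
Leo, 100000
Eve, 70000
Vic, 90000


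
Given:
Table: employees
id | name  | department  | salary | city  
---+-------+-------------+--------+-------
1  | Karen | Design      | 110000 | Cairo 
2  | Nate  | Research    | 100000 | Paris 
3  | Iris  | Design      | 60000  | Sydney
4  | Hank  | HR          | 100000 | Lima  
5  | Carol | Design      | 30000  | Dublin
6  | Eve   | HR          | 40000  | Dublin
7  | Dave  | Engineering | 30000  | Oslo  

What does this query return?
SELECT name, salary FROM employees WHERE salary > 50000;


Filtering: salary > 50000
Matching: 4 rows

4 rows:
Karen, 110000
Nate, 100000
Iris, 60000
Hank, 100000


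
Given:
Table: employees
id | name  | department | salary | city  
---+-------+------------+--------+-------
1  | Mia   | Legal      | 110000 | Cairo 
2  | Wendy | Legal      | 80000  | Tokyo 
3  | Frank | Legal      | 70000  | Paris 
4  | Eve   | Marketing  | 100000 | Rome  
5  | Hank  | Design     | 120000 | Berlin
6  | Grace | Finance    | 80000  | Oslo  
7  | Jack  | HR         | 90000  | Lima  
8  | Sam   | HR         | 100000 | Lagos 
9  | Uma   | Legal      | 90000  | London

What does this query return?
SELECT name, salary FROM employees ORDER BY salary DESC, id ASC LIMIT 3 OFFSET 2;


Sort by salary DESC (id ASC tiebreak), then skip 2 and take 3
Rows 3 through 5

3 rows:
Eve, 100000
Sam, 100000
Jack, 90000


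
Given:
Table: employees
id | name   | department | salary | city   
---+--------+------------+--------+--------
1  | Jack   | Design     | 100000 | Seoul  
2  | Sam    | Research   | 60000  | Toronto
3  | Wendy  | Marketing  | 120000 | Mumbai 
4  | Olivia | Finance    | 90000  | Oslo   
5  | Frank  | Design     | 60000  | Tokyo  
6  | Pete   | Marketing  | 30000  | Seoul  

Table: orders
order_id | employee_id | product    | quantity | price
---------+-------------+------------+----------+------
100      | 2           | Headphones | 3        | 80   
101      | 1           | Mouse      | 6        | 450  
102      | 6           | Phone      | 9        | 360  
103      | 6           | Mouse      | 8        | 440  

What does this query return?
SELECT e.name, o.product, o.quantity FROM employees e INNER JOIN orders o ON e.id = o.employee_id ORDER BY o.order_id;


Joining employees.id = orders.employee_id:
  employee Sam (id=2) -> order Headphones
  employee Jack (id=1) -> order Mouse
  employee Pete (id=6) -> order Phone
  employee Pete (id=6) -> order Mouse


4 rows:
Sam, Headphones, 3
Jack, Mouse, 6
Pete, Phone, 9
Pete, Mouse, 8


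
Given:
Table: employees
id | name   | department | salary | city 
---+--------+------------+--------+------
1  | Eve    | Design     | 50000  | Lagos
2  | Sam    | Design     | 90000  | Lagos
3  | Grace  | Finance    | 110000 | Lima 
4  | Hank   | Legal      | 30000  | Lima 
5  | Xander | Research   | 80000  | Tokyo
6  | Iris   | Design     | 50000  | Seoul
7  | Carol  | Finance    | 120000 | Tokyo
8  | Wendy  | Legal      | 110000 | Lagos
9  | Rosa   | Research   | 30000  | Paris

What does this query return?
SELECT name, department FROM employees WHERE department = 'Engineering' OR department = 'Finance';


Filtering: department = 'Engineering' OR 'Finance'
Matching: 2 rows

2 rows:
Grace, Finance
Carol, Finance


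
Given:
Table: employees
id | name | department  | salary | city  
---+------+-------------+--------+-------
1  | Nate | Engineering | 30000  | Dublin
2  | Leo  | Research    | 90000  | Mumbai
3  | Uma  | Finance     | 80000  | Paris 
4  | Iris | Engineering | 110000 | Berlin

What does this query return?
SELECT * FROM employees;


SELECT * returns all 4 rows with all columns

4 rows:
1, Nate, Engineering, 30000, Dublin
2, Leo, Research, 90000, Mumbai
3, Uma, Finance, 80000, Paris
4, Iris, Engineering, 110000, Berlin


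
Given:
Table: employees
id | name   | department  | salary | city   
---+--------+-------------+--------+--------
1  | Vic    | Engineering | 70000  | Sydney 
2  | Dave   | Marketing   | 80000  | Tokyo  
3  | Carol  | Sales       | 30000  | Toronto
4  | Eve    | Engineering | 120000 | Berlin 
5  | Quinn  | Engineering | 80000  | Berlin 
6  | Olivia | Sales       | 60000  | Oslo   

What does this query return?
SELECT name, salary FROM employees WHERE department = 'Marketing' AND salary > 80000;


Filtering: department = 'Marketing' AND salary > 80000
Matching: 0 rows

Empty result set (0 rows)


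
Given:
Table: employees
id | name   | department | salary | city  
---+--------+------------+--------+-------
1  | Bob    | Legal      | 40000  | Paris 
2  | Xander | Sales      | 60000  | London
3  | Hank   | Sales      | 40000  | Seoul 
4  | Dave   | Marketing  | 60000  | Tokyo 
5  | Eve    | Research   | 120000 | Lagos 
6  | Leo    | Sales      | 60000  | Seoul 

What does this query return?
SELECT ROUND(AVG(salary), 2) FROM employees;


SUM(salary) = 380000
COUNT = 6
ROUND(AVG, 2) = ROUND(380000 / 6, 2) = 63333.33

63333.33


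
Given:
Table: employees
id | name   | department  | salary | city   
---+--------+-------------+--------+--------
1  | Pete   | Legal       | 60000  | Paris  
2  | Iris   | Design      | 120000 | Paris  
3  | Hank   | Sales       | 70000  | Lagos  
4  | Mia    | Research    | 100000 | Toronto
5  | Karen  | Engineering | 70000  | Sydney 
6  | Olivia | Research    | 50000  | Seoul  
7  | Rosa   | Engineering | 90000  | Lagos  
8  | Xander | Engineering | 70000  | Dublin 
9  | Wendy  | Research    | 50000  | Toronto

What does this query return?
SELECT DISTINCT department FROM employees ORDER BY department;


All 'department' values (row order): Legal, Design, Sales, Research, Engineering, Research, Engineering, Engineering, Research
Removing duplicates leaves 5 unique value(s).

5 values:
Design
Engineering
Legal
Research
Sales


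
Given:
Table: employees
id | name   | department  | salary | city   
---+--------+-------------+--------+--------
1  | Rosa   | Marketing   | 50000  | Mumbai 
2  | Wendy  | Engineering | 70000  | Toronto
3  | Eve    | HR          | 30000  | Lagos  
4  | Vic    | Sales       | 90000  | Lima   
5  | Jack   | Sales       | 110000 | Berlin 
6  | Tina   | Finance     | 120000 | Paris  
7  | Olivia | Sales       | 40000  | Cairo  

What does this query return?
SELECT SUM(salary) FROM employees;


SUM(salary) = 50000 + 70000 + 30000 + 90000 + 110000 + 120000 + 40000 = 510000

510000


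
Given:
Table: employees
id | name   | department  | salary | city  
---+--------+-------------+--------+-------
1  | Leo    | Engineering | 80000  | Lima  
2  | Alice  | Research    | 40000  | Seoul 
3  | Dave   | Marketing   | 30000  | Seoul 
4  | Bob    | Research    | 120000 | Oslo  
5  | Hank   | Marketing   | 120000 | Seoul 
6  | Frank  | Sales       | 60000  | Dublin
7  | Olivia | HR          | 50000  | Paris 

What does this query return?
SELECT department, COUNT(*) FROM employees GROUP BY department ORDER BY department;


Assigning each row to its department group:
  Leo -> Engineering
  Alice -> Research
  Dave -> Marketing
  Bob -> Research
  Hank -> Marketing
  Frank -> Sales
  Olivia -> HR


5 groups:
Engineering, 1
HR, 1
Marketing, 2
Research, 2
Sales, 1


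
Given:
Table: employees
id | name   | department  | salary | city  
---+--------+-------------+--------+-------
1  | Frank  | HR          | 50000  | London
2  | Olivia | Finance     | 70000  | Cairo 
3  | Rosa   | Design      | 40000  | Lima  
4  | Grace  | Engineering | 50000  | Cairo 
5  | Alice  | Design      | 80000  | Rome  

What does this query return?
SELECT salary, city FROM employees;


Projecting columns: salary, city

5 rows:
50000, London
70000, Cairo
40000, Lima
50000, Cairo
80000, Rome


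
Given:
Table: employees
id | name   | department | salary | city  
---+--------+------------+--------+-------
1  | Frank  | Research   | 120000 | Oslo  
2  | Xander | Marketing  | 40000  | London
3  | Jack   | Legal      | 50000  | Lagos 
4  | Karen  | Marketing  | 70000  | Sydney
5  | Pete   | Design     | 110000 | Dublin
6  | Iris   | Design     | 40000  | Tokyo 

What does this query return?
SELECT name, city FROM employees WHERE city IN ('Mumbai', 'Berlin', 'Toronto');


Filtering: city IN ('Mumbai', 'Berlin', 'Toronto')
Matching: 0 rows

Empty result set (0 rows)


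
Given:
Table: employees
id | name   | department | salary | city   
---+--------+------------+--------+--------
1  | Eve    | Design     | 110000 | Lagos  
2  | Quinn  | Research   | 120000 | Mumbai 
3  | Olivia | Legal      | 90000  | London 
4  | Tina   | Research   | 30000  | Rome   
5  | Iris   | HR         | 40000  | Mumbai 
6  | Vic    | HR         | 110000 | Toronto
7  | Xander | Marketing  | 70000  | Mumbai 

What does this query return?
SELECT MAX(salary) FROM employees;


Salaries: 110000, 120000, 90000, 30000, 40000, 110000, 70000
MAX = 120000

120000


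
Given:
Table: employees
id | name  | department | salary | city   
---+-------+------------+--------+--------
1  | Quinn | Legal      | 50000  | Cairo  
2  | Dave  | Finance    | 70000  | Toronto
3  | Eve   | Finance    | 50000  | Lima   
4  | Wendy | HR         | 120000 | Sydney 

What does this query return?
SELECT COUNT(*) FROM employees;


COUNT(*) counts all rows

4


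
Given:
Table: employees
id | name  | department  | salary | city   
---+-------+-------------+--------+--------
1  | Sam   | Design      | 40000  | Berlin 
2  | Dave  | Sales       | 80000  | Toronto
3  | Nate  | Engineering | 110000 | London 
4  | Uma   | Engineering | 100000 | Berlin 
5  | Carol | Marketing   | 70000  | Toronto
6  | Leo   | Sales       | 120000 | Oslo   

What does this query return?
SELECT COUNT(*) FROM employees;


COUNT(*) counts all rows

6


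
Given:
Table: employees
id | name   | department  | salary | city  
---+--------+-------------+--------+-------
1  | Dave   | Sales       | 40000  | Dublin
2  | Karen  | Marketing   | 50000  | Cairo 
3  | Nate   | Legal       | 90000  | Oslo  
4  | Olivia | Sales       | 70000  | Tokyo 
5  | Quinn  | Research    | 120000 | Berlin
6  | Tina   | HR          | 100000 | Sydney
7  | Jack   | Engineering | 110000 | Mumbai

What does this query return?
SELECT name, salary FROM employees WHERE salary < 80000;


Filtering: salary < 80000
Matching: 3 rows

3 rows:
Dave, 40000
Karen, 50000
Olivia, 70000


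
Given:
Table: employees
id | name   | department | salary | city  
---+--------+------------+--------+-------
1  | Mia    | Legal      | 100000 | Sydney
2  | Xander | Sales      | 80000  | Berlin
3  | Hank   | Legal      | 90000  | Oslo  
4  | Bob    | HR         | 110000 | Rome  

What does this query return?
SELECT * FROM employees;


SELECT * returns all 4 rows with all columns

4 rows:
1, Mia, Legal, 100000, Sydney
2, Xander, Sales, 80000, Berlin
3, Hank, Legal, 90000, Oslo
4, Bob, HR, 110000, Rome


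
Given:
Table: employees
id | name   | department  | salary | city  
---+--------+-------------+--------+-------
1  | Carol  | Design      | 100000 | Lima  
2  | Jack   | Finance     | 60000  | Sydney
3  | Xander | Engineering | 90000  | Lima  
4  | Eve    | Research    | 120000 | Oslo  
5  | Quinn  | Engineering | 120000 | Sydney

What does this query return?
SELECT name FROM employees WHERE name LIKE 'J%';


LIKE 'J%' matches names starting with 'J'
Matching: 1

1 rows:
Jack


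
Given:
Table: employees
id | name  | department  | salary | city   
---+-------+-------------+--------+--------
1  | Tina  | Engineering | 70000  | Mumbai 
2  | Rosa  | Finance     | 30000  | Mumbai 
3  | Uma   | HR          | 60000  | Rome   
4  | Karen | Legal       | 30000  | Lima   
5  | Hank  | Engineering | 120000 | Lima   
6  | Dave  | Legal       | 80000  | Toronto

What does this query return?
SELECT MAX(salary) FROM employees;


Salaries: 70000, 30000, 60000, 30000, 120000, 80000
MAX = 120000

120000


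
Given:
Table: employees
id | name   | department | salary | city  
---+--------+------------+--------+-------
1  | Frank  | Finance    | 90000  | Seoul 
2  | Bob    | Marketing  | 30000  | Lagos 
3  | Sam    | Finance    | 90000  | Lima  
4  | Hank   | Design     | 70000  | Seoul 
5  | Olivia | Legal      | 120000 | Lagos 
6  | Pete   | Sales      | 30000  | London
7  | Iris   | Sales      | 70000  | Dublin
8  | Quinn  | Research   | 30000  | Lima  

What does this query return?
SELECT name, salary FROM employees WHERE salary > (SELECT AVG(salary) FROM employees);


Subquery: AVG(salary) = 66250.0
Filtering: salary > 66250.0
  Frank (90000) -> MATCH
  Sam (90000) -> MATCH
  Hank (70000) -> MATCH
  Olivia (120000) -> MATCH
  Iris (70000) -> MATCH


5 rows:
Frank, 90000
Sam, 90000
Hank, 70000
Olivia, 120000
Iris, 70000


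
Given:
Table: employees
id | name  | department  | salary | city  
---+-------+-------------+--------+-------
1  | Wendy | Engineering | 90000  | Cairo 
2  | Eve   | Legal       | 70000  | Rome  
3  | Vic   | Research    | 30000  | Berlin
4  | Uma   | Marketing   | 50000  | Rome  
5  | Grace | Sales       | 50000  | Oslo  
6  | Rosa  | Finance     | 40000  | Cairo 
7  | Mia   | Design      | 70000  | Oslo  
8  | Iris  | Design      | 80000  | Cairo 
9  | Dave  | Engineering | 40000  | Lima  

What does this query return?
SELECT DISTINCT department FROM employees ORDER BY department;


All 'department' values (row order): Engineering, Legal, Research, Marketing, Sales, Finance, Design, Design, Engineering
Removing duplicates leaves 7 unique value(s).

7 values:
Design
Engineering
Finance
Legal
Marketing
Research
Sales


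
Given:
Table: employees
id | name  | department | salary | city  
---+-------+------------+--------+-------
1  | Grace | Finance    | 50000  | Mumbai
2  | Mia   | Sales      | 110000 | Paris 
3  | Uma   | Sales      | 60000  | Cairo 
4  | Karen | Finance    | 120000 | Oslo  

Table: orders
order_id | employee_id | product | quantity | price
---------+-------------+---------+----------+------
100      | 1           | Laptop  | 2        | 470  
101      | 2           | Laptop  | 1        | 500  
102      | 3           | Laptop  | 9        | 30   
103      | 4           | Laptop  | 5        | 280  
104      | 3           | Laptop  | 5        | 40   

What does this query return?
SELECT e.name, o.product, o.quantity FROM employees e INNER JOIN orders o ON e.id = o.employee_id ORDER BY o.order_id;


Joining employees.id = orders.employee_id:
  employee Grace (id=1) -> order Laptop
  employee Mia (id=2) -> order Laptop
  employee Uma (id=3) -> order Laptop
  employee Karen (id=4) -> order Laptop
  employee Uma (id=3) -> order Laptop


5 rows:
Grace, Laptop, 2
Mia, Laptop, 1
Uma, Laptop, 9
Karen, Laptop, 5
Uma, Laptop, 5
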